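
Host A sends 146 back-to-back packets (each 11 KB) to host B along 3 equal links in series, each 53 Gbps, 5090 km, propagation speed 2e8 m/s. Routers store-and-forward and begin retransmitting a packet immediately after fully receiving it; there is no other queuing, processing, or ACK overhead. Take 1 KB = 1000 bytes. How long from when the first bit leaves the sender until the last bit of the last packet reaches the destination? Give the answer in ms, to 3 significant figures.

76.6 ms

Per-hop transmission t_tx = L/R = 88000/53000000000 = 0.00166038 ms.
Per-hop propagation t_prop = 5090000/200000000 = 25.45 ms.
Pipeline fill: first packet needs 3·t_tx to clear all hops; remaining 145 packets each add one t_tx.
Total = (3+146-1)·t_tx + 3·t_prop = 148·0.00166038 + 3·25.45 = 76.6 ms.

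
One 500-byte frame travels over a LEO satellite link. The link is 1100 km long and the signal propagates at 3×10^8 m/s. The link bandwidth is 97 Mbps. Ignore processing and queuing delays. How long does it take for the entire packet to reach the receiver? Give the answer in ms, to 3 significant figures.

L = 500 × 8 = 4000 bits.
Transmission delay = L/R = 4000 / 97000000 = 0.0412371 ms.
Propagation delay = d/s = 1100000 m / 300000000 m/s = 3.66667 ms.
Total = 3.71 ms.

3.71 ms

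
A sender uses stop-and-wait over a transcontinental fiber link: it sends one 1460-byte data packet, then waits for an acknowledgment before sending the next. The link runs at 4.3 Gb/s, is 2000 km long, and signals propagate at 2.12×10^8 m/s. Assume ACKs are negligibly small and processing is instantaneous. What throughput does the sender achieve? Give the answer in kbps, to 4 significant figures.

t_tx = L/R = 11680/4300000000 = 2.71628e-06 s.
t_prop = 2000000/212000000 = 0.00943396 s; RTT = 0.0188679 s.
Cycle = t_tx + RTT = 0.0188706 s.
Throughput = L / cycle = 11680 / 0.0188706 = 619.0 kbps.

619.0 kbps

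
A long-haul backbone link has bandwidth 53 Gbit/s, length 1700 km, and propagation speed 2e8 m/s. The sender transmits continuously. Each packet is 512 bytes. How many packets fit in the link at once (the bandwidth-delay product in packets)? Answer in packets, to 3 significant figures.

Propagation delay = 1700000 / 200000000 = 0.0085 s.
BDP = R × t_prop = 53000000000 × 0.0085 = 450500000 bits.
In packets of 4096 bits: 110000 packets.

110000 packets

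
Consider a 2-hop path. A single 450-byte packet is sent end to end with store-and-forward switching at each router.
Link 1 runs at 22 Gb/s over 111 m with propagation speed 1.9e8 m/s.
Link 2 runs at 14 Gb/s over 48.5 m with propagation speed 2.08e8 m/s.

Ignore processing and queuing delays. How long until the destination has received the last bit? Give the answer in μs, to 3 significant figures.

L = 450 × 8 = 3600 bits.
Transmission delays (L/R per hop): 0.163636, 0.257143 μs; sum = 0.420779 μs.
Propagation delays (d/s per hop): 0.584211, 0.233173 μs; sum = 0.817384 μs.
End-to-end = 1.24 μs.

1.24 μs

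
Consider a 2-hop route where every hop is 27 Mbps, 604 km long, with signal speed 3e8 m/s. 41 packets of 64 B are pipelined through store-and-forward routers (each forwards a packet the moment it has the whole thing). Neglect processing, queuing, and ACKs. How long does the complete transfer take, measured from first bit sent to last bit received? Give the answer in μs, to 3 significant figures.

4820 μs

Per-hop transmission t_tx = L/R = 512/27000000 = 18.963 μs.
Per-hop propagation t_prop = 604000/300000000 = 2013.33 μs.
Pipeline fill: first packet needs 2·t_tx to clear all hops; remaining 40 packets each add one t_tx.
Total = (2+41-1)·t_tx + 2·t_prop = 42·18.963 + 2·2013.33 = 4820 μs.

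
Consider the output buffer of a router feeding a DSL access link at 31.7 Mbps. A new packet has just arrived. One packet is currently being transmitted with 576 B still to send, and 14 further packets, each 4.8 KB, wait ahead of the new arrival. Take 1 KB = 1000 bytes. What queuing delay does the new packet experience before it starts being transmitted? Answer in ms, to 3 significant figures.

Each queued packet: L/R = 38400/31700000 = 1.21136 ms.
14 queued → 16.959 ms.
Plus remaining 4608 bits of current packet: 0.145363 ms.
Queuing delay = 17.1 ms.

17.1 ms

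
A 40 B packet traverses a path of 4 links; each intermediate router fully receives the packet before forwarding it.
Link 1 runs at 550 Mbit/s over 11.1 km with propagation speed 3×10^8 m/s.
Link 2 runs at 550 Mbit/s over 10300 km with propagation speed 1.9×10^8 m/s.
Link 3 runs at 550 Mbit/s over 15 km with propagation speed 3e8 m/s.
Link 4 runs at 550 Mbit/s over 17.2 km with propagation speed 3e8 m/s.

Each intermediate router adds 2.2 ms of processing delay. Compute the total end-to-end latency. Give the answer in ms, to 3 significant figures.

61.0 ms

L = 40 × 8 = 320 bits.
Transmission delay per hop = L/R = 320/550000000 = 0.000581818 ms; 4 hops → 0.00232727 ms.
Propagation delays (d/s per hop): 0.037, 54.2105, 0.05, 0.0573333 ms; sum = 54.3549 ms.
Processing at 3 router(s): 3 × 2.2 ms = 6.6 ms.
End-to-end = 61.0 ms.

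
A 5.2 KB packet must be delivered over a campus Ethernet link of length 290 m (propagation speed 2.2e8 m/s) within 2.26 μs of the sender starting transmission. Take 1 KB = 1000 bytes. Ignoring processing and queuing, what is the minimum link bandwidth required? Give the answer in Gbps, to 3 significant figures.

L = 41600 bits.
Propagation delay = 290 / 2.2e+08 = 1.31818 μs.
Transmission budget = 2.26 − 1.31818 = 0.941818 μs.
R ≥ L / t_tx = 41600 bits / 9.41818e-07 s = 44.2 Gbps.

44.2 Gbps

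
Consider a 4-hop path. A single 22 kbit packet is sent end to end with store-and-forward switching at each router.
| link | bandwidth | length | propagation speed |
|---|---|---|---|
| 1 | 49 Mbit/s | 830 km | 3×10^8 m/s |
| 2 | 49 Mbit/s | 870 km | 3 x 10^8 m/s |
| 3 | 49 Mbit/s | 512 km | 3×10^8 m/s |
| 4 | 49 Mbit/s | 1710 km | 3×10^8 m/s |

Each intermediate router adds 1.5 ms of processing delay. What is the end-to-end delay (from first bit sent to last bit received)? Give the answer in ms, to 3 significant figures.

19.4 ms

L = 22000 bits.
Transmission delay per hop = L/R = 22000/49000000 = 0.44898 ms; 4 hops → 1.79592 ms.
Propagation delays (d/s per hop): 2.76667, 2.9, 1.70667, 5.7 ms; sum = 13.0733 ms.
Processing at 3 router(s): 3 × 1.5 ms = 4.5 ms.
End-to-end = 19.4 ms.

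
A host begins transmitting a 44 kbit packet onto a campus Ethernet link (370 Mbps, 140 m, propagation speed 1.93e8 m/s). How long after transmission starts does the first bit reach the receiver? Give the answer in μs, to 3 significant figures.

0.725 μs

First bit experiences only propagation delay: d/s = 140/193000000 = 0.725 μs.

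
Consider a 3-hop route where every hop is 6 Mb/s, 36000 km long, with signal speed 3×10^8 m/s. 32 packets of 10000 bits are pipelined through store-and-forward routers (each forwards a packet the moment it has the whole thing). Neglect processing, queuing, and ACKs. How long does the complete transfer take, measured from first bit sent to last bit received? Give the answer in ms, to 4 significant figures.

416.7 ms

Per-hop transmission t_tx = L/R = 10000/6000000 = 1.66667 ms.
Per-hop propagation t_prop = 36000000/300000000 = 120 ms.
Pipeline fill: first packet needs 3·t_tx to clear all hops; remaining 31 packets each add one t_tx.
Total = (3+32-1)·t_tx + 3·t_prop = 34·1.66667 + 3·120 = 416.7 ms.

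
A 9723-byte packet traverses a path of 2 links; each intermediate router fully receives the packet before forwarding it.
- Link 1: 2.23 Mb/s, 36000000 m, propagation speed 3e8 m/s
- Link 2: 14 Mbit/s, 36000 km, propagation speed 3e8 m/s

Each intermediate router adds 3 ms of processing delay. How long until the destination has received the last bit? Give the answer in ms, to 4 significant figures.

L = 9723 × 8 = 77784 bits.
Transmission delays (L/R per hop): 34.8807, 5.556 ms; sum = 40.4367 ms.
Propagation delays (d/s per hop): 120, 120 ms; sum = 240 ms.
Processing at 1 router(s): 1 × 3 ms = 3 ms.
End-to-end = 283.4 ms.

283.4 ms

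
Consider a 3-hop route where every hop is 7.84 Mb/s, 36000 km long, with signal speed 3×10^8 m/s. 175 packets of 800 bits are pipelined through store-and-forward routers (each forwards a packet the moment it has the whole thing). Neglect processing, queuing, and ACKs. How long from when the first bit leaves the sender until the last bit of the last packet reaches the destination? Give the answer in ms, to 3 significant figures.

Per-hop transmission t_tx = L/R = 800/7840000 = 0.102041 ms.
Per-hop propagation t_prop = 36000000/300000000 = 120 ms.
Pipeline fill: first packet needs 3·t_tx to clear all hops; remaining 174 packets each add one t_tx.
Total = (3+175-1)·t_tx + 3·t_prop = 177·0.102041 + 3·120 = 378 ms.

378 ms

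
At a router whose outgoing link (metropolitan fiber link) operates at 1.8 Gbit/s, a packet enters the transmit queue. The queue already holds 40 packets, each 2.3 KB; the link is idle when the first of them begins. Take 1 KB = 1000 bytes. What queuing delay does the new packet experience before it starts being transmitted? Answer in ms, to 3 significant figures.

Each queued packet: L/R = 18400/1800000000 = 0.0102222 ms.
40 queued → 0.408889 ms.
Queuing delay = 0.409 ms.

0.409 ms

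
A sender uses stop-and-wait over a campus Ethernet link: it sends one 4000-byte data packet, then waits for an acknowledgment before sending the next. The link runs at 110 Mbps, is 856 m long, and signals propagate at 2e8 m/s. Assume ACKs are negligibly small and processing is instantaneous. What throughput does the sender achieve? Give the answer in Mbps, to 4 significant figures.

106.9 Mbps

t_tx = L/R = 32000/110000000 = 0.000290909 s.
t_prop = 856/200000000 = 4.28e-06 s; RTT = 8.56e-06 s.
Cycle = t_tx + RTT = 0.000299469 s.
Throughput = L / cycle = 32000 / 0.000299469 = 106.9 Mbps.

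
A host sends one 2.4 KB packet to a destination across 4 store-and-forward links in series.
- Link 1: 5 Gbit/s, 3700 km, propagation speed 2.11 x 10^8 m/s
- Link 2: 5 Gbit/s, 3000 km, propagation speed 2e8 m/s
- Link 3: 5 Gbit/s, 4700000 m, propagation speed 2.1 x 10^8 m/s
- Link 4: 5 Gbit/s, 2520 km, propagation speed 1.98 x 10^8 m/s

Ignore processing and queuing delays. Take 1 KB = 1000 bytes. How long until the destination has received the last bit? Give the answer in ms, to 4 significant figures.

L = 19200 bits.
Transmission delay per hop = L/R = 19200/5000000000 = 0.00384 ms; 4 hops → 0.01536 ms.
Propagation delays (d/s per hop): 17.5355, 15, 22.381, 12.7273 ms; sum = 67.6438 ms.
End-to-end = 67.66 ms.

67.66 ms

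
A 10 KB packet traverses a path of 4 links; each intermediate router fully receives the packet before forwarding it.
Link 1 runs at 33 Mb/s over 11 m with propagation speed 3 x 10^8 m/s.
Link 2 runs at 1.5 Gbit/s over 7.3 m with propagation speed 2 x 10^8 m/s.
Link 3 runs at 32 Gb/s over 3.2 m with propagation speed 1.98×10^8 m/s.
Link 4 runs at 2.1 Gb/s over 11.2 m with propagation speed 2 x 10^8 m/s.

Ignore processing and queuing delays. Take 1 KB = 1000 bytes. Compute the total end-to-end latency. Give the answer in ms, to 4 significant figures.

2.518 ms

L = 80000 bits.
Transmission delays (L/R per hop): 2.42424, 0.0533333, 0.0025, 0.0380952 ms; sum = 2.51817 ms.
Propagation delays (d/s per hop): 3.66667e-05, 3.65e-05, 1.61616e-05, 5.6e-05 ms; sum = 0.000145328 ms.
End-to-end = 2.518 ms.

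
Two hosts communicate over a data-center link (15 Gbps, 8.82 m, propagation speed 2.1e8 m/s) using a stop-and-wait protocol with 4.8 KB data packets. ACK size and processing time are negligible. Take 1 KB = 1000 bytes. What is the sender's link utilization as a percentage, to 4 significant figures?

t_tx = L/R = 38400/15000000000 = 2.56e-06 s.
t_prop = 8.82/210000000 = 4.2e-08 s; RTT = 8.4e-08 s.
Cycle = t_tx + RTT = 2.644e-06 s.
Utilization = t_tx / cycle = 2.56e-06/2.644e-06 = 96.82 %.

96.82 %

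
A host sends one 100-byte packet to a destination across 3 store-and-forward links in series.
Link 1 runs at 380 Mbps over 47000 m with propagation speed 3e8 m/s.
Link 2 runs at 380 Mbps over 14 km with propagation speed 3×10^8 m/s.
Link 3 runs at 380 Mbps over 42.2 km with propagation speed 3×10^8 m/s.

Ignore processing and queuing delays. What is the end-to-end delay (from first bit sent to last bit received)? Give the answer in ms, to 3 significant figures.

L = 100 × 8 = 800 bits.
Transmission delay per hop = L/R = 800/380000000 = 0.00210526 ms; 3 hops → 0.00631579 ms.
Propagation delays (d/s per hop): 0.156667, 0.0466667, 0.140667 ms; sum = 0.344 ms.
End-to-end = 0.350 ms.

0.350 ms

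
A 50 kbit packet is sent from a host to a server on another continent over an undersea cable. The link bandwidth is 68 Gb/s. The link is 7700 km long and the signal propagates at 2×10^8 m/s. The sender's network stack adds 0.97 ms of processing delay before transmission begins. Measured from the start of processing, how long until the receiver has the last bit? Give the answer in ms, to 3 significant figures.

39.5 ms

L = 50000 bits.
Transmission delay = L/R = 50000 / 68000000000 = 0.000735294 ms.
Propagation delay = d/s = 7700000 m / 200000000 m/s = 38.5 ms.
Plus processing delay 0.97 ms = 0.97 ms.
Total = 39.5 ms.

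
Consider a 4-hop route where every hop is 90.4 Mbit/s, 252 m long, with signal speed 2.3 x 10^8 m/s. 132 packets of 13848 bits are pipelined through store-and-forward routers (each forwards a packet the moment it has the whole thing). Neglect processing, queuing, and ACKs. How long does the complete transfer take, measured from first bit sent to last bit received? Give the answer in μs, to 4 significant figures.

Per-hop transmission t_tx = L/R = 13848/90400000 = 153.186 μs.
Per-hop propagation t_prop = 252/2.3e+08 = 1.09565 μs.
Pipeline fill: first packet needs 4·t_tx to clear all hops; remaining 131 packets each add one t_tx.
Total = (4+132-1)·t_tx + 4·t_prop = 135·153.186 + 4·1.09565 = 20680 μs.

20680 μs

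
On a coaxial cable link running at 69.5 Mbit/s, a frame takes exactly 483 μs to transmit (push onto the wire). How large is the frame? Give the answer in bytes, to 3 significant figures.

L = R × t_tx = 69500000 b/s × 0.000483 s = 33568.5 bits.
In bytes: 33568.5 / 8 = 4200 bytes.

4200 bytes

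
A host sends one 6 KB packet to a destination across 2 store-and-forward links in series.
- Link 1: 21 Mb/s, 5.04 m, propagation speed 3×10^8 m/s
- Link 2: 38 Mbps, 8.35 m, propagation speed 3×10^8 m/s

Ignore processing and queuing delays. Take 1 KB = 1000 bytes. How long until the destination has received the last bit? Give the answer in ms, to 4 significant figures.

L = 48000 bits.
Transmission delays (L/R per hop): 2.28571, 1.26316 ms; sum = 3.54887 ms.
Propagation delays (d/s per hop): 1.68e-05, 2.78333e-05 ms; sum = 4.46333e-05 ms.
End-to-end = 3.549 ms.

3.549 ms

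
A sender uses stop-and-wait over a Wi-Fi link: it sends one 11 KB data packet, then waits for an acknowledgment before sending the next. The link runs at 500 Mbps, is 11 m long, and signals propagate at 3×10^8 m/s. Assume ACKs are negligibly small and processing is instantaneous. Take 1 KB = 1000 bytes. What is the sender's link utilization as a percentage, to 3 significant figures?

100 %

t_tx = L/R = 88000/500000000 = 0.000176 s.
t_prop = 11/300000000 = 3.66667e-08 s; RTT = 7.33333e-08 s.
Cycle = t_tx + RTT = 0.000176073 s.
Utilization = t_tx / cycle = 0.000176/0.000176073 = 100 %.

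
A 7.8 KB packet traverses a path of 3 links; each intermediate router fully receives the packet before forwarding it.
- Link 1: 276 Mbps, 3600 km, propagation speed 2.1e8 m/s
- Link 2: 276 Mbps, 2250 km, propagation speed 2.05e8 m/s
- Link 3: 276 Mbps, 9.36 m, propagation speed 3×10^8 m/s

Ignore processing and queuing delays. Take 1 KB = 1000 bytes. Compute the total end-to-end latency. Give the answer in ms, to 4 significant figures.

28.80 ms

L = 62400 bits.
Transmission delay per hop = L/R = 62400/276000000 = 0.226087 ms; 3 hops → 0.678261 ms.
Propagation delays (d/s per hop): 17.1429, 10.9756, 3.12e-05 ms; sum = 28.1185 ms.
End-to-end = 28.80 ms.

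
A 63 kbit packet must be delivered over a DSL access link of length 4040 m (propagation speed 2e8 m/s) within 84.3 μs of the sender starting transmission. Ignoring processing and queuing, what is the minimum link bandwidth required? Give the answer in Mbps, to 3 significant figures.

983 Mbps

Propagation delay = 4040 / 200000000 = 20.2 μs.
Transmission budget = 84.3 − 20.2 = 64.1 μs.
R ≥ L / t_tx = 63000 bits / 6.41e-05 s = 983 Mbps.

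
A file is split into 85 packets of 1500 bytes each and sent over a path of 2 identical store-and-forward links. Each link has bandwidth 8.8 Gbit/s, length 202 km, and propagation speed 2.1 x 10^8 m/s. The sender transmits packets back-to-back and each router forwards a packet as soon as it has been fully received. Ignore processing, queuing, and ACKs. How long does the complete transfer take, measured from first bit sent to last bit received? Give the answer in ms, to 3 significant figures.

Per-hop transmission t_tx = L/R = 12000/8800000000 = 0.00136364 ms.
Per-hop propagation t_prop = 202000/210000000 = 0.961905 ms.
Pipeline fill: first packet needs 2·t_tx to clear all hops; remaining 84 packets each add one t_tx.
Total = (2+85-1)·t_tx + 2·t_prop = 86·0.00136364 + 2·0.961905 = 2.04 ms.

2.04 ms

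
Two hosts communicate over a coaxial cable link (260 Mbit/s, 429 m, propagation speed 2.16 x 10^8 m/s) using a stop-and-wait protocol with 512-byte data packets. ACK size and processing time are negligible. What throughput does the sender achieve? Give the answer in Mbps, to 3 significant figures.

t_tx = L/R = 4096/260000000 = 1.57538e-05 s.
t_prop = 429/216000000 = 1.98611e-06 s; RTT = 3.97222e-06 s.
Cycle = t_tx + RTT = 1.97261e-05 s.
Throughput = L / cycle = 4096 / 1.97261e-05 = 208 Mbps.

208 Mbps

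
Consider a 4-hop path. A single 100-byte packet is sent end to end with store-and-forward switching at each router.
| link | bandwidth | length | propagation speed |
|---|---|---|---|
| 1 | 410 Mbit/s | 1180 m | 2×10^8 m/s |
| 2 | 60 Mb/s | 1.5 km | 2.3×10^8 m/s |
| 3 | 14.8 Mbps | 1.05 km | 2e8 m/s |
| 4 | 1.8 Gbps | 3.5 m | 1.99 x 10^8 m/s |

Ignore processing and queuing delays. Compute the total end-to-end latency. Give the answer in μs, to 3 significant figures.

L = 100 × 8 = 800 bits.
Transmission delays (L/R per hop): 1.95122, 13.3333, 54.0541, 0.444444 μs; sum = 69.7831 μs.
Propagation delays (d/s per hop): 5.9, 6.52174, 5.25, 0.0175879 μs; sum = 17.6893 μs.
End-to-end = 87.5 μs.

87.5 μs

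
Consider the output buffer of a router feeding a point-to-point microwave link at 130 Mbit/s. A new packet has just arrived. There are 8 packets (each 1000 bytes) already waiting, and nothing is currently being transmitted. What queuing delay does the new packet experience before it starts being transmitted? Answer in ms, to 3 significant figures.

0.492 ms

Each queued packet: L/R = 8000/130000000 = 0.0615385 ms.
8 queued → 0.492308 ms.
Queuing delay = 0.492 ms.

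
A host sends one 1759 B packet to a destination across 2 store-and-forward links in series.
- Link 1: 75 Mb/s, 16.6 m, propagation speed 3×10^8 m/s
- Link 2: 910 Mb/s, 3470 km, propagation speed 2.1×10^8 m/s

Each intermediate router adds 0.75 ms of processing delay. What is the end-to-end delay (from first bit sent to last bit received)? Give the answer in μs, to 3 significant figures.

L = 1759 × 8 = 14072 bits.
Transmission delays (L/R per hop): 187.627, 15.4637 μs; sum = 203.09 μs.
Propagation delays (d/s per hop): 0.0553333, 16523.8 μs; sum = 16523.9 μs.
Processing at 1 router(s): 1 × 0.75 ms = 750 μs.
End-to-end = 17500 μs.

17500 μs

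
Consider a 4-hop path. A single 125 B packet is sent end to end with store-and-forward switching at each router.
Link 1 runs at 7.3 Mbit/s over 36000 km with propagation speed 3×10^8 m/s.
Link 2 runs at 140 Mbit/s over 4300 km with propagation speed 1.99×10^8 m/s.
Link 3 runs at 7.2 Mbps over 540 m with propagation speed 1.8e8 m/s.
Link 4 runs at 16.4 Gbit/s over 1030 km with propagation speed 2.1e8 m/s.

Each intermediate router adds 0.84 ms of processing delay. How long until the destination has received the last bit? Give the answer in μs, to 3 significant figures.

L = 125 × 8 = 1000 bits.
Transmission delays (L/R per hop): 136.986, 7.14286, 138.889, 0.0609756 μs; sum = 283.079 μs.
Propagation delays (d/s per hop): 120000, 21608, 3, 4904.76 μs; sum = 146516 μs.
Processing at 3 router(s): 3 × 0.84 ms = 2520 μs.
End-to-end = 149000 μs.

149000 μs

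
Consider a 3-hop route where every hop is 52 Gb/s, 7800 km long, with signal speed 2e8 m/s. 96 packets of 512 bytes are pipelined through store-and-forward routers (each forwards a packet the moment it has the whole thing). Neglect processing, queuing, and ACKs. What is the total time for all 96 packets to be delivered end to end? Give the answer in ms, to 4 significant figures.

117.0 ms

Per-hop transmission t_tx = L/R = 4096/52000000000 = 7.87692e-05 ms.
Per-hop propagation t_prop = 7800000/200000000 = 39 ms.
Pipeline fill: first packet needs 3·t_tx to clear all hops; remaining 95 packets each add one t_tx.
Total = (3+96-1)·t_tx + 3·t_prop = 98·7.87692e-05 + 3·39 = 117.0 ms.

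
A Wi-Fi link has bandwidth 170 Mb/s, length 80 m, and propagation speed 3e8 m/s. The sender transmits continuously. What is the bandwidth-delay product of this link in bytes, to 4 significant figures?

Propagation delay = 80 / 300000000 = 2.66667e-07 s.
BDP = R × t_prop = 170000000 × 2.66667e-07 = 45.3333 bits.
In bytes: 45.3333/8 = 5.667 bytes.

5.667 bytes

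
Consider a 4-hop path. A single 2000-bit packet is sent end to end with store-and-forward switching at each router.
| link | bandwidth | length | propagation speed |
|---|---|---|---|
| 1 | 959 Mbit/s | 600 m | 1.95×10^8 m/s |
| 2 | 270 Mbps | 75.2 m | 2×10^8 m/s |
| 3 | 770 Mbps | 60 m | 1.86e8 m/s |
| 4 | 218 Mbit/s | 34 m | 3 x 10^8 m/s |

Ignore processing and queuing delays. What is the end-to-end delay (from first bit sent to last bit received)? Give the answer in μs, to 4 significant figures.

Transmission delays (L/R per hop): 2.08551, 7.40741, 2.5974, 9.17431 μs; sum = 21.2646 μs.
Propagation delays (d/s per hop): 3.07692, 0.376, 0.322581, 0.113333 μs; sum = 3.88884 μs.
End-to-end = 25.15 μs.

25.15 μs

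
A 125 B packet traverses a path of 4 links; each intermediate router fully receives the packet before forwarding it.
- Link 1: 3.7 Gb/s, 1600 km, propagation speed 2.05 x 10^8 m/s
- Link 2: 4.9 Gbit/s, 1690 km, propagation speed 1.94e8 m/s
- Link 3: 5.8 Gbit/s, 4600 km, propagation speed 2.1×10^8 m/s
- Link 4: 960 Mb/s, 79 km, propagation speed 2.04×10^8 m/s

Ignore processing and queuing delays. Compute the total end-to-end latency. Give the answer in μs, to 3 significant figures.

L = 125 × 8 = 1000 bits.
Transmission delays (L/R per hop): 0.27027, 0.204082, 0.172414, 1.04167 μs; sum = 1.68843 μs.
Propagation delays (d/s per hop): 7804.88, 8711.34, 21904.8, 387.255 μs; sum = 38808.2 μs.
End-to-end = 38800 μs.

38800 μs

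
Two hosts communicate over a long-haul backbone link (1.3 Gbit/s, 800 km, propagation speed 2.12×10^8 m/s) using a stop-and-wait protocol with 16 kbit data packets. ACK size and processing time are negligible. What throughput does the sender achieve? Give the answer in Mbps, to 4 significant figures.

2.117 Mbps

t_tx = L/R = 16000/1300000000 = 1.23077e-05 s.
t_prop = 800000/212000000 = 0.00377358 s; RTT = 0.00754717 s.
Cycle = t_tx + RTT = 0.00755948 s.
Throughput = L / cycle = 16000 / 0.00755948 = 2.117 Mbps.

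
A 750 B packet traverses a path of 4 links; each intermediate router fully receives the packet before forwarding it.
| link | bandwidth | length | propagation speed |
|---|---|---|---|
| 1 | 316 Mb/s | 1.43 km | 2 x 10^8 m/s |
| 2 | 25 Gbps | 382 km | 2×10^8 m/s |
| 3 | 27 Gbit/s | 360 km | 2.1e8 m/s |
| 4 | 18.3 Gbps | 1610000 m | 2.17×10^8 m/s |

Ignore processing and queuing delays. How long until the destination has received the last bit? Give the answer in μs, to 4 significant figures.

L = 750 × 8 = 6000 bits.
Transmission delays (L/R per hop): 18.9873, 0.24, 0.222222, 0.327869 μs; sum = 19.7774 μs.
Propagation delays (d/s per hop): 7.15, 1910, 1714.29, 7419.35 μs; sum = 11050.8 μs.
End-to-end = 11070 μs.

11070 μs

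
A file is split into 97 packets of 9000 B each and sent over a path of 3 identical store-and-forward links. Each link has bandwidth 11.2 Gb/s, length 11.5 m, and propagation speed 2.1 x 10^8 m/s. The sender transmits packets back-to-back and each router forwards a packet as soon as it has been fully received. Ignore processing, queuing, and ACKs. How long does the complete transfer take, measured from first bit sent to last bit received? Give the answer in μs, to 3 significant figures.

637 μs

Per-hop transmission t_tx = L/R = 72000/11200000000 = 6.42857 μs.
Per-hop propagation t_prop = 11.5/210000000 = 0.0547619 μs.
Pipeline fill: first packet needs 3·t_tx to clear all hops; remaining 96 packets each add one t_tx.
Total = (3+97-1)·t_tx + 3·t_prop = 99·6.42857 + 3·0.0547619 = 637 μs.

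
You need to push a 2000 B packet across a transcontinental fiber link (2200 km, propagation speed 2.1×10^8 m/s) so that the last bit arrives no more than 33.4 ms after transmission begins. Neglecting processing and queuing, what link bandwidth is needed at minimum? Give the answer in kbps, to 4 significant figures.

L = 16000 bits.
Propagation delay = 2200000 / 210000000 = 10.4762 ms.
Transmission budget = 33.4 − 10.4762 = 22.9238 ms.
R ≥ L / t_tx = 16000 bits / 0.0229238 s = 698.0 kbps.

698.0 kbps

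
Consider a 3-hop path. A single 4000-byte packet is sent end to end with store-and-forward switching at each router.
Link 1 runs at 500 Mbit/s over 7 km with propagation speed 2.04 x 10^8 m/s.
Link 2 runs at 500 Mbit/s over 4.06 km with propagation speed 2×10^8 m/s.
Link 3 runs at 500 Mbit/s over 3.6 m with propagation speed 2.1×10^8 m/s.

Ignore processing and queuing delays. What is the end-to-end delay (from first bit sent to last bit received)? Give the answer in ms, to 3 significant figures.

0.247 ms

L = 4000 × 8 = 32000 bits.
Transmission delay per hop = L/R = 32000/500000000 = 0.064 ms; 3 hops → 0.192 ms.
Propagation delays (d/s per hop): 0.0343137, 0.0203, 1.71429e-05 ms; sum = 0.0546309 ms.
End-to-end = 0.247 ms.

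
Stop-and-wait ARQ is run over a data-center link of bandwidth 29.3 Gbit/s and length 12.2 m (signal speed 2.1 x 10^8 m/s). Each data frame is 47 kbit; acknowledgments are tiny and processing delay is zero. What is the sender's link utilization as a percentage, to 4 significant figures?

93.25 %

t_tx = L/R = 47000/29300000000 = 1.6041e-06 s.
t_prop = 12.2/210000000 = 5.80952e-08 s; RTT = 1.1619e-07 s.
Cycle = t_tx + RTT = 1.72029e-06 s.
Utilization = t_tx / cycle = 1.6041e-06/1.72029e-06 = 93.25 %.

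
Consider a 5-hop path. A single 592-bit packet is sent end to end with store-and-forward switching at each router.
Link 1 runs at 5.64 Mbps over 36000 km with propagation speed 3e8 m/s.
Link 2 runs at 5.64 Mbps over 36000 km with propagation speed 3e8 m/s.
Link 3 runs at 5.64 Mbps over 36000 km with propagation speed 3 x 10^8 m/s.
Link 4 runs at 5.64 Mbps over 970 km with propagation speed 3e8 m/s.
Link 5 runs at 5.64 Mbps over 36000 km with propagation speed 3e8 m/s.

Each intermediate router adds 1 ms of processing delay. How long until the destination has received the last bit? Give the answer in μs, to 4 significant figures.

Transmission delay per hop = L/R = 592/5640000 = 104.965 μs; 5 hops → 524.823 μs.
Propagation delays (d/s per hop): 120000, 120000, 120000, 3233.33, 120000 μs; sum = 483233 μs.
Processing at 4 router(s): 4 × 1 ms = 4000 μs.
End-to-end = 487800 μs.

487800 μs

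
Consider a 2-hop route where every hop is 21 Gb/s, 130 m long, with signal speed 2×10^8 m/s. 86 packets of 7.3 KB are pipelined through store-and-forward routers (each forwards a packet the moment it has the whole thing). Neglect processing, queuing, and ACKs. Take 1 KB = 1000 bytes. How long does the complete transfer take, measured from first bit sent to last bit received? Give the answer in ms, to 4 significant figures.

Per-hop transmission t_tx = L/R = 58400/21000000000 = 0.00278095 ms.
Per-hop propagation t_prop = 130/200000000 = 0.00065 ms.
Pipeline fill: first packet needs 2·t_tx to clear all hops; remaining 85 packets each add one t_tx.
Total = (2+86-1)·t_tx + 2·t_prop = 87·0.00278095 + 2·0.00065 = 0.2432 ms.

0.2432 ms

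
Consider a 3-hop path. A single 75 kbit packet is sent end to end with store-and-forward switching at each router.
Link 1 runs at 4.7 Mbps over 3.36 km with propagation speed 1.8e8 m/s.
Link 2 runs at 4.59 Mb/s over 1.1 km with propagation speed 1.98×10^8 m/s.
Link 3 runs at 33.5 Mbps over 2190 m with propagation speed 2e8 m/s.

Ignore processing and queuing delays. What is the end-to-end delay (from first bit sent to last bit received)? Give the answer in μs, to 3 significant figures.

34600 μs

L = 75000 bits.
Transmission delays (L/R per hop): 15957.4, 16339.9, 2238.81 μs; sum = 34536.1 μs.
Propagation delays (d/s per hop): 18.6667, 5.55556, 10.95 μs; sum = 35.1722 μs.
End-to-end = 34600 μs.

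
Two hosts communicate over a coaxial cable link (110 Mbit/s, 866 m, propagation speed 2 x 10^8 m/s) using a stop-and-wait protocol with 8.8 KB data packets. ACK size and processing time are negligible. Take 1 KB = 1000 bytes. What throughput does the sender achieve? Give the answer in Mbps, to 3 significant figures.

109 Mbps

t_tx = L/R = 70400/110000000 = 0.00064 s.
t_prop = 866/200000000 = 4.33e-06 s; RTT = 8.66e-06 s.
Cycle = t_tx + RTT = 0.00064866 s.
Throughput = L / cycle = 70400 / 0.00064866 = 109 Mbps.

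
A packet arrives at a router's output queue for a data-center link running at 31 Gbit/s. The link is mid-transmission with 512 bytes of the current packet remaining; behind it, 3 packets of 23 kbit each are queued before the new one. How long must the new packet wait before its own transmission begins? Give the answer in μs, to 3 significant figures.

2.36 μs

Each queued packet: L/R = 23000/31000000000 = 0.741935 μs.
3 queued → 2.22581 μs.
Plus remaining 4096 bits of current packet: 0.132129 μs.
Queuing delay = 2.36 μs.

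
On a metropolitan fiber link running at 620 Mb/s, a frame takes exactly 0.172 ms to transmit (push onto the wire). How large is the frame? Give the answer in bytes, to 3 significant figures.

13300 bytes

L = R × t_tx = 620000000 b/s × 0.000172 s = 106640 bits.
In bytes: 106640 / 8 = 13300 bytes.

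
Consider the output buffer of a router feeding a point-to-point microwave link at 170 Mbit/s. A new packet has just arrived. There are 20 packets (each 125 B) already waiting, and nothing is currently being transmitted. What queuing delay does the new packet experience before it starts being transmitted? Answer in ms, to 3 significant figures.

Each queued packet: L/R = 1000/170000000 = 0.00588235 ms.
20 queued → 0.117647 ms.
Queuing delay = 0.118 ms.

0.118 ms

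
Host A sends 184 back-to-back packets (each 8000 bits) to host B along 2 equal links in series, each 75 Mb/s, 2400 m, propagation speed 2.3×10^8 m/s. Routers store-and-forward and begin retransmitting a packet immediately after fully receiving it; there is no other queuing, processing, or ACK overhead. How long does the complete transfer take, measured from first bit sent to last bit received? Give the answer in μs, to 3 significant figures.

19800 μs

Per-hop transmission t_tx = L/R = 8000/75000000 = 106.667 μs.
Per-hop propagation t_prop = 2400/2.3e+08 = 10.4348 μs.
Pipeline fill: first packet needs 2·t_tx to clear all hops; remaining 183 packets each add one t_tx.
Total = (2+184-1)·t_tx + 2·t_prop = 185·106.667 + 2·10.4348 = 19800 μs.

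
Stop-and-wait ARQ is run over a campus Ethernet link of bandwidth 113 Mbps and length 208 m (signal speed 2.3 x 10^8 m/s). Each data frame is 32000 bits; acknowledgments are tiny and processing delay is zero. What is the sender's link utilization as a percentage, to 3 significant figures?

99.4 %

t_tx = L/R = 32000/113000000 = 0.000283186 s.
t_prop = 208/2.3e+08 = 9.04348e-07 s; RTT = 1.8087e-06 s.
Cycle = t_tx + RTT = 0.000284995 s.
Utilization = t_tx / cycle = 0.000283186/0.000284995 = 99.4 %.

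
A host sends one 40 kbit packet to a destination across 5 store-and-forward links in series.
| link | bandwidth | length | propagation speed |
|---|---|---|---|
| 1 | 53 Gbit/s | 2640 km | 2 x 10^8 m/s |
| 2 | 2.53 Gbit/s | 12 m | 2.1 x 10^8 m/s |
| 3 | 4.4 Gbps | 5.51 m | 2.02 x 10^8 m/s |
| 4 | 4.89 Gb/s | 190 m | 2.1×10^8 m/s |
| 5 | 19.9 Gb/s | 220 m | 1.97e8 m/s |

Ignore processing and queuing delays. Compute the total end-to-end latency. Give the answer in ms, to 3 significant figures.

L = 40000 bits.
Transmission delays (L/R per hop): 0.000754717, 0.0158103, 0.00909091, 0.00817996, 0.00201005 ms; sum = 0.0358459 ms.
Propagation delays (d/s per hop): 13.2, 5.71429e-05, 2.72772e-05, 0.000904762, 0.00111675 ms; sum = 13.2021 ms.
End-to-end = 13.2 ms.

13.2 ms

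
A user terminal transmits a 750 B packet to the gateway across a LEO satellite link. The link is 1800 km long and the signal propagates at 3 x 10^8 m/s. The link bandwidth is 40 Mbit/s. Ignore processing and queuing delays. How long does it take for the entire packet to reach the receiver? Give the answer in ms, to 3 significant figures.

L = 750 × 8 = 6000 bits.
Transmission delay = L/R = 6000 / 40000000 = 0.15 ms.
Propagation delay = d/s = 1800000 m / 300000000 m/s = 6 ms.
Total = 6.15 ms.

6.15 ms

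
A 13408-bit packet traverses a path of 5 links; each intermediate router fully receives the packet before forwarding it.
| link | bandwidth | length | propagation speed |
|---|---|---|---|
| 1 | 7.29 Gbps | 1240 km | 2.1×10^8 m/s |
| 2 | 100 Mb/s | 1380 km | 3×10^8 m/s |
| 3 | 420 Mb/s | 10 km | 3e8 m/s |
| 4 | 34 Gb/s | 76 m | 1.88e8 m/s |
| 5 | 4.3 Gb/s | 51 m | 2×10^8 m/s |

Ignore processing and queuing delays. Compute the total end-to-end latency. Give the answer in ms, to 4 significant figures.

Transmission delays (L/R per hop): 0.00183923, 0.13408, 0.0319238, 0.000394353, 0.00311814 ms; sum = 0.171356 ms.
Propagation delays (d/s per hop): 5.90476, 4.6, 0.0333333, 0.000404255, 0.000255 ms; sum = 10.5388 ms.
End-to-end = 10.71 ms.

10.71 ms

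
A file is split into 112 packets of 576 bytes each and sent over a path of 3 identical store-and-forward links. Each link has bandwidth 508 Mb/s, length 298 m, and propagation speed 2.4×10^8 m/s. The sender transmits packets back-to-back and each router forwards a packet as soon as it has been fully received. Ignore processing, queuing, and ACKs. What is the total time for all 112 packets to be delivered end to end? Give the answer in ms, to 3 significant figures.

1.04 ms

Per-hop transmission t_tx = L/R = 4608/508000000 = 0.00907087 ms.
Per-hop propagation t_prop = 298/240000000 = 0.00124167 ms.
Pipeline fill: first packet needs 3·t_tx to clear all hops; remaining 111 packets each add one t_tx.
Total = (3+112-1)·t_tx + 3·t_prop = 114·0.00907087 + 3·0.00124167 = 1.04 ms.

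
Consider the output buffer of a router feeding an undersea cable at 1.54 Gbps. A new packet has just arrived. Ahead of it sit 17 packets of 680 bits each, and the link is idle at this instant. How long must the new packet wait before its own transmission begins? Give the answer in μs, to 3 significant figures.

7.51 μs

Each queued packet: L/R = 680/1540000000 = 0.441558 μs.
17 queued → 7.50649 μs.
Queuing delay = 7.51 μs.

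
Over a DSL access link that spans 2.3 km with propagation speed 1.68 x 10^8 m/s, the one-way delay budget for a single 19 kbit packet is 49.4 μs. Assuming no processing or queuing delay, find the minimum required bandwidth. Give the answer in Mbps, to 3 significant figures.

532 Mbps

Propagation delay = 2300 / 168000000 = 13.6905 μs.
Transmission budget = 49.4 − 13.6905 = 35.7095 μs.
R ≥ L / t_tx = 19000 bits / 3.57095e-05 s = 532 Mbps.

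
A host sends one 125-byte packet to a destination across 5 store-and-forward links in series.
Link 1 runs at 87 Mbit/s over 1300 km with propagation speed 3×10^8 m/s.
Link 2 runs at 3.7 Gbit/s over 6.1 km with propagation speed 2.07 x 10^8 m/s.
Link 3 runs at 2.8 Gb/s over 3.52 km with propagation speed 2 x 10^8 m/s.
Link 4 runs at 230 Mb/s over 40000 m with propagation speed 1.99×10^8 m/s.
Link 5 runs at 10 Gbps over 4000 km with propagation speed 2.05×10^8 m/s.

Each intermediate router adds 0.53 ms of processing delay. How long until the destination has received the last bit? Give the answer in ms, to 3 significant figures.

26.2 ms

L = 125 × 8 = 1000 bits.
Transmission delays (L/R per hop): 0.0114943, 0.00027027, 0.000357143, 0.00434783, 0.0001 ms; sum = 0.0165695 ms.
Propagation delays (d/s per hop): 4.33333, 0.0294686, 0.0176, 0.201005, 19.5122 ms; sum = 24.0936 ms.
Processing at 4 router(s): 4 × 0.53 ms = 2.12 ms.
End-to-end = 26.2 ms.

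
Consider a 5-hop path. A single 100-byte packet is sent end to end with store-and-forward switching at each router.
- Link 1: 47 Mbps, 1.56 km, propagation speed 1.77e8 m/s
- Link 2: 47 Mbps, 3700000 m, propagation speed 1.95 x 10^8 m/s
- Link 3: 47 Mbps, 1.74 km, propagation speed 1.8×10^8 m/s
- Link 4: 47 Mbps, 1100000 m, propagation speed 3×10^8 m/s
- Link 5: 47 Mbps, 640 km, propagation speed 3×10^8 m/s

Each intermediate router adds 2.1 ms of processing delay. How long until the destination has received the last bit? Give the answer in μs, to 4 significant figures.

L = 100 × 8 = 800 bits.
Transmission delay per hop = L/R = 800/47000000 = 17.0213 μs; 5 hops → 85.1064 μs.
Propagation delays (d/s per hop): 8.81356, 18974.4, 9.66667, 3666.67, 2133.33 μs; sum = 24792.8 μs.
Processing at 4 router(s): 4 × 2.1 ms = 8400 μs.
End-to-end = 33280 μs.

33280 μs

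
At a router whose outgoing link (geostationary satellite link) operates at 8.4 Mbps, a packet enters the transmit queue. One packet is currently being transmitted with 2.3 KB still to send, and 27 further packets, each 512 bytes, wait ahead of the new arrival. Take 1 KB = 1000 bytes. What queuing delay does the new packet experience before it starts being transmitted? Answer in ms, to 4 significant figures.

15.36 ms

Each queued packet: L/R = 4096/8400000 = 0.487619 ms.
27 queued → 13.1657 ms.
Plus remaining 18400 bits of current packet: 2.19048 ms.
Queuing delay = 15.36 ms.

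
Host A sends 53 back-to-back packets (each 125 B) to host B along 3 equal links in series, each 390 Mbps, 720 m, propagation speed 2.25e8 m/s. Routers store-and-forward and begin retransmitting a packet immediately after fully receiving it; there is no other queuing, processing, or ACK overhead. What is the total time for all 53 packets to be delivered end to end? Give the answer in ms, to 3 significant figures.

0.151 ms

Per-hop transmission t_tx = L/R = 1000/390000000 = 0.0025641 ms.
Per-hop propagation t_prop = 720/225000000 = 0.0032 ms.
Pipeline fill: first packet needs 3·t_tx to clear all hops; remaining 52 packets each add one t_tx.
Total = (3+53-1)·t_tx + 3·t_prop = 55·0.0025641 + 3·0.0032 = 0.151 ms.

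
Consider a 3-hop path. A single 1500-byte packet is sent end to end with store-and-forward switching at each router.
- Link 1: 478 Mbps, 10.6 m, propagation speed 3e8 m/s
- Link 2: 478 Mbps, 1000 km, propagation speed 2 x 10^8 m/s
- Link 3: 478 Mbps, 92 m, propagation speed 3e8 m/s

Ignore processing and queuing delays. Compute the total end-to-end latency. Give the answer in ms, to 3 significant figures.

L = 1500 × 8 = 12000 bits.
Transmission delay per hop = L/R = 12000/478000000 = 0.0251046 ms; 3 hops → 0.0753138 ms.
Propagation delays (d/s per hop): 3.53333e-05, 5, 0.000306667 ms; sum = 5.00034 ms.
End-to-end = 5.08 ms.

5.08 ms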